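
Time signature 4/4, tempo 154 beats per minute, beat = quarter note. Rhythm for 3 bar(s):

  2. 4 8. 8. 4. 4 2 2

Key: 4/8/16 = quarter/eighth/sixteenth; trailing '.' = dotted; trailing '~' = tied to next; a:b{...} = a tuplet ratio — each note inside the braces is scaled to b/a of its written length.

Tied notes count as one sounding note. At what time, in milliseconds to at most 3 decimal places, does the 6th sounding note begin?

note 6 onset = 7b = 2727.273ms

1. 0.0ms @ 0 + 1168.831ms (3)
2. 1168.831ms @ 3 + 389.61ms (1)
3. 1558.442ms @ 4 + 292.208ms (3/4)
4. 1850.649ms @ 19/4 + 292.208ms (3/4)
5. 2142.857ms @ 11/2 + 584.416ms (3/2)
6. 2727.273ms @ 7 + 389.61ms (1)
7. 3116.883ms @ 8 + 779.221ms (2)
8. 3896.104ms @ 10 + 779.221ms (2)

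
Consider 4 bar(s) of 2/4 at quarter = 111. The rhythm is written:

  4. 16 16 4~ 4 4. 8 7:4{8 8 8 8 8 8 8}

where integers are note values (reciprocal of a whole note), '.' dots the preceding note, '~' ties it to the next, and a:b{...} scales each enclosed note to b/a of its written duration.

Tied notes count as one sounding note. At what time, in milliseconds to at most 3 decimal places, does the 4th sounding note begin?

note 4 onset = 2b = 1081.081ms

1. 0.0ms @ 0 + 810.811ms (3/2)
2. 810.811ms @ 3/2 + 135.135ms (1/4)
3. 945.946ms @ 7/4 + 135.135ms (1/4)
4. 1081.081ms @ 2 + 1081.081ms (2)
5. 2162.162ms @ 4 + 810.811ms (3/2)
6. 2972.973ms @ 11/2 + 270.27ms (1/2)
7. 3243.243ms @ 6 + 154.44ms (2/7)
8. 3397.683ms @ 44/7 + 154.44ms (2/7)
9. 3552.124ms @ 46/7 + 154.44ms (2/7)
10. 3706.564ms @ 48/7 + 154.44ms (2/7)
11. 3861.004ms @ 50/7 + 154.44ms (2/7)
12. 4015.444ms @ 52/7 + 154.44ms (2/7)
13. 4169.884ms @ 54/7 + 154.44ms (2/7)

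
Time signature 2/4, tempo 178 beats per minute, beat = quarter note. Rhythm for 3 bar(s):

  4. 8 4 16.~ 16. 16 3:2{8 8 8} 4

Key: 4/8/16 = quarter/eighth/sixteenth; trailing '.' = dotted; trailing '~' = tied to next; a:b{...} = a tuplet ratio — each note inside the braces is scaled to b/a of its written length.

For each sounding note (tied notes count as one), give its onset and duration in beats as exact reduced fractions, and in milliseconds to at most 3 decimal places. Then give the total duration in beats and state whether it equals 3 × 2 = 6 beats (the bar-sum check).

1) 0.0ms=0b +505.618ms=3/2b
2) 505.618ms=3/2b +168.539ms=1/2b
3) 674.157ms=2b +337.079ms=1b
4) 1011.236ms=3b +252.809ms=3/4b
5) 1264.045ms=15/4b +84.27ms=1/4b
6) 1348.315ms=4b +112.36ms=1/3b
7) 1460.674ms=13/3b +112.36ms=1/3b
8) 1573.034ms=14/3b +112.36ms=1/3b
9) 1685.393ms=5b +337.079ms=1b
Σ=6b of 6 (178bpm 2/4) — PASS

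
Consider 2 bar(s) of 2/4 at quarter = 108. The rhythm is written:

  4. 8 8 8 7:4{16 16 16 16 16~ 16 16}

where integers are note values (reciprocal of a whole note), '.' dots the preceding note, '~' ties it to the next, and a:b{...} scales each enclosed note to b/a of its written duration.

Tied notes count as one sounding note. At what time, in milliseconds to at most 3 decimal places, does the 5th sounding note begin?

1. 0.0ms @ 0 + 833.333ms (3/2)
2. 833.333ms @ 3/2 + 277.778ms (1/2)
3. 1111.111ms @ 2 + 277.778ms (1/2)
4. 1388.889ms @ 5/2 + 277.778ms (1/2)
5. 1666.667ms @ 3 + 79.365ms (1/7)
6. 1746.032ms @ 22/7 + 79.365ms (1/7)
7. 1825.397ms @ 23/7 + 79.365ms (1/7)
8. 1904.762ms @ 24/7 + 79.365ms (1/7)
9. 1984.127ms @ 25/7 + 158.73ms (2/7)
10. 2142.857ms @ 27/7 + 79.365ms (1/7)

note 5 onset = 3b = 1666.667ms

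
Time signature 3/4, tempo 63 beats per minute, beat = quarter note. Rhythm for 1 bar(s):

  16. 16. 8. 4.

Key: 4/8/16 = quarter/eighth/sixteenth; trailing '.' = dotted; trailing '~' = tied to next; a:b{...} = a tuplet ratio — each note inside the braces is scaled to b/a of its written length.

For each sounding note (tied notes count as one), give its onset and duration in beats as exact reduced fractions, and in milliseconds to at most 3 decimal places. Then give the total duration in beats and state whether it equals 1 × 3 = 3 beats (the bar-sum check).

1) 0.0ms=0b +357.143ms=3/8b
2) 357.143ms=3/8b +357.143ms=3/8b
3) 714.286ms=3/4b +714.286ms=3/4b
4) 1428.571ms=3/2b +1428.571ms=3/2b
Σ=3b of 3 (63bpm 3/4) — PASS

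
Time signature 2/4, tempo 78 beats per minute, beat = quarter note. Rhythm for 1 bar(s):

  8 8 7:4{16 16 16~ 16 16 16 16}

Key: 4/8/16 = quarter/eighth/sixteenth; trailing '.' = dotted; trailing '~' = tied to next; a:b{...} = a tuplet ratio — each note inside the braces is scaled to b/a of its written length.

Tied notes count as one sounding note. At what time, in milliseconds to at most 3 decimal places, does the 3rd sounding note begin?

1. 0.0ms @ 0 + 384.615ms (1/2)
2. 384.615ms @ 1/2 + 384.615ms (1/2)
3. 769.231ms @ 1 + 109.89ms (1/7)
4. 879.121ms @ 8/7 + 109.89ms (1/7)
5. 989.011ms @ 9/7 + 219.78ms (2/7)
6. 1208.791ms @ 11/7 + 109.89ms (1/7)
7. 1318.681ms @ 12/7 + 109.89ms (1/7)
8. 1428.571ms @ 13/7 + 109.89ms (1/7)

note 3 onset = 1b = 769.231ms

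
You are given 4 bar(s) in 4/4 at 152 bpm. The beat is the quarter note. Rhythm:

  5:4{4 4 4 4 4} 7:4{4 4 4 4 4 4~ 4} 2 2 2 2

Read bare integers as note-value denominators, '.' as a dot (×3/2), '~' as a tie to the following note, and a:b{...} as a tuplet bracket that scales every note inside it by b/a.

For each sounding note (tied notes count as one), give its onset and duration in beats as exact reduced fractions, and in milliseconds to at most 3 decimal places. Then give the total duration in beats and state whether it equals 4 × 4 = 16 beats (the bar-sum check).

1) 0.0ms=0b +315.789ms=4/5b
2) 315.789ms=4/5b +315.789ms=4/5b
3) 631.579ms=8/5b +315.789ms=4/5b
4) 947.368ms=12/5b +315.789ms=4/5b
5) 1263.158ms=16/5b +315.789ms=4/5b
6) 1578.947ms=4b +225.564ms=4/7b
7) 1804.511ms=32/7b +225.564ms=4/7b
8) 2030.075ms=36/7b +225.564ms=4/7b
9) 2255.639ms=40/7b +225.564ms=4/7b
10) 2481.203ms=44/7b +225.564ms=4/7b
11) 2706.767ms=48/7b +451.128ms=8/7b
12) 3157.895ms=8b +789.474ms=2b
13) 3947.368ms=10b +789.474ms=2b
14) 4736.842ms=12b +789.474ms=2b
15) 5526.316ms=14b +789.474ms=2b
Σ=16b of 16 (152bpm 4/4) — PASS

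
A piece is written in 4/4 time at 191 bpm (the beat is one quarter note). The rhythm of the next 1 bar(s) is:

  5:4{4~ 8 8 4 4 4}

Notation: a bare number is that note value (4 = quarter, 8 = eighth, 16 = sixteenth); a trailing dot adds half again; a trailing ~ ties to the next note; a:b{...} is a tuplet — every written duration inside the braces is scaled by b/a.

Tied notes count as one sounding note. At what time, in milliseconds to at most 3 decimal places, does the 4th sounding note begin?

note 4 onset = 12/5b = 753.927ms

1. 0.0ms @ 0 + 376.963ms (6/5)
2. 376.963ms @ 6/5 + 125.654ms (2/5)
3. 502.618ms @ 8/5 + 251.309ms (4/5)
4. 753.927ms @ 12/5 + 251.309ms (4/5)
5. 1005.236ms @ 16/5 + 251.309ms (4/5)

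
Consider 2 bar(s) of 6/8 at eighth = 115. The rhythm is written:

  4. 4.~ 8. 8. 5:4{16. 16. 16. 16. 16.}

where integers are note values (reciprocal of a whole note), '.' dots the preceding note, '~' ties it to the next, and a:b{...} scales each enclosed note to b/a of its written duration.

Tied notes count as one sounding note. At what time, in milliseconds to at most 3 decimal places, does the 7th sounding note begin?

note 7 onset = 54/5b = 5634.783ms

1. 0.0ms @ 0 + 1565.217ms (3)
2. 1565.217ms @ 3 + 2347.826ms (9/2)
3. 3913.043ms @ 15/2 + 782.609ms (3/2)
4. 4695.652ms @ 9 + 313.043ms (3/5)
5. 5008.696ms @ 48/5 + 313.043ms (3/5)
6. 5321.739ms @ 51/5 + 313.043ms (3/5)
7. 5634.783ms @ 54/5 + 313.043ms (3/5)
8. 5947.826ms @ 57/5 + 313.043ms (3/5)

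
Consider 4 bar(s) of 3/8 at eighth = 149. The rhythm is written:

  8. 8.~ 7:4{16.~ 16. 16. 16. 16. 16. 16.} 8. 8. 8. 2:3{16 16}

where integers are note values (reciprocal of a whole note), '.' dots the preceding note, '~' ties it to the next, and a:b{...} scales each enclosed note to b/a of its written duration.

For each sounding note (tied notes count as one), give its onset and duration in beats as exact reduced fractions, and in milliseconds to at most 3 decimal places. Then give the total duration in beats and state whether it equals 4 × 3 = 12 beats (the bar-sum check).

1) 0.0ms=0b +604.027ms=3/2b
2) 604.027ms=3/2b +949.185ms=33/14b
3) 1553.212ms=27/7b +172.579ms=3/7b
4) 1725.791ms=30/7b +172.579ms=3/7b
5) 1898.37ms=33/7b +172.579ms=3/7b
6) 2070.949ms=36/7b +172.579ms=3/7b
7) 2243.528ms=39/7b +172.579ms=3/7b
8) 2416.107ms=6b +604.027ms=3/2b
9) 3020.134ms=15/2b +604.027ms=3/2b
10) 3624.161ms=9b +604.027ms=3/2b
11) 4228.188ms=21/2b +302.013ms=3/4b
12) 4530.201ms=45/4b +302.013ms=3/4b
Σ=12b of 12 (149bpm 3/8) — PASS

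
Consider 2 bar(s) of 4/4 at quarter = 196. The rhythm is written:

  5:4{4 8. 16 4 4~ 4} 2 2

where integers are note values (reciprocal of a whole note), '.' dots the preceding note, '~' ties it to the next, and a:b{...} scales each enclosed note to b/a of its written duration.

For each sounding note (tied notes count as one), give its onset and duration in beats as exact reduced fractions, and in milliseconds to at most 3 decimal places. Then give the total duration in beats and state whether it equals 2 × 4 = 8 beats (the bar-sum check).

1) 0.0ms=0b +244.898ms=4/5b
2) 244.898ms=4/5b +183.673ms=3/5b
3) 428.571ms=7/5b +61.224ms=1/5b
4) 489.796ms=8/5b +244.898ms=4/5b
5) 734.694ms=12/5b +489.796ms=8/5b
6) 1224.49ms=4b +612.245ms=2b
7) 1836.735ms=6b +612.245ms=2b
Σ=8b of 8 (196bpm 4/4) — PASS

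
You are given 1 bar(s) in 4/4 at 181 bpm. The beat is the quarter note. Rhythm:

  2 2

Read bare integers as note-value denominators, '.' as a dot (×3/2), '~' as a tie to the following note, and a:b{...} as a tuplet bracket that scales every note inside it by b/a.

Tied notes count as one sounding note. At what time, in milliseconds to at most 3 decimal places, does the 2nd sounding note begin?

note 2 onset = 2b = 662.983ms

1. 0.0ms @ 0 + 662.983ms (2)
2. 662.983ms @ 2 + 662.983ms (2)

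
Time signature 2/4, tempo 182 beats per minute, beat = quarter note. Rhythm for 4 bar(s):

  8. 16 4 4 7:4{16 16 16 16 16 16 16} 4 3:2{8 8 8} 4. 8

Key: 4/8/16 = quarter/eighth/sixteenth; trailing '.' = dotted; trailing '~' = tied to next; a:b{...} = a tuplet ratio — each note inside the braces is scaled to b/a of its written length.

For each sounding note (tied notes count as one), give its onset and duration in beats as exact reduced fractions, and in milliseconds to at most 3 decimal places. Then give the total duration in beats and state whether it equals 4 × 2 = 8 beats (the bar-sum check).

1) 0.0ms=0b +247.253ms=3/4b
2) 247.253ms=3/4b +82.418ms=1/4b
3) 329.67ms=1b +329.67ms=1b
4) 659.341ms=2b +329.67ms=1b
5) 989.011ms=3b +47.096ms=1/7b
6) 1036.107ms=22/7b +47.096ms=1/7b
7) 1083.203ms=23/7b +47.096ms=1/7b
8) 1130.298ms=24/7b +47.096ms=1/7b
9) 1177.394ms=25/7b +47.096ms=1/7b
10) 1224.49ms=26/7b +47.096ms=1/7b
11) 1271.586ms=27/7b +47.096ms=1/7b
12) 1318.681ms=4b +329.67ms=1b
13) 1648.352ms=5b +109.89ms=1/3b
14) 1758.242ms=16/3b +109.89ms=1/3b
15) 1868.132ms=17/3b +109.89ms=1/3b
16) 1978.022ms=6b +494.505ms=3/2b
17) 2472.527ms=15/2b +164.835ms=1/2b
Σ=8b of 8 (182bpm 2/4) — PASS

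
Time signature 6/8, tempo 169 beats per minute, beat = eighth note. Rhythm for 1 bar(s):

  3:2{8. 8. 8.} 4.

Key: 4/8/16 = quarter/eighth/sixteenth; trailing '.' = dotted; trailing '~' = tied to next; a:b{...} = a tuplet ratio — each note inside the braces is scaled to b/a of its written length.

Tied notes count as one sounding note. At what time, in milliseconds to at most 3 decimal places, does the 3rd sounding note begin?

1. 0.0ms @ 0 + 355.03ms (1)
2. 355.03ms @ 1 + 355.03ms (1)
3. 710.059ms @ 2 + 355.03ms (1)
4. 1065.089ms @ 3 + 1065.089ms (3)

note 3 onset = 2b = 710.059ms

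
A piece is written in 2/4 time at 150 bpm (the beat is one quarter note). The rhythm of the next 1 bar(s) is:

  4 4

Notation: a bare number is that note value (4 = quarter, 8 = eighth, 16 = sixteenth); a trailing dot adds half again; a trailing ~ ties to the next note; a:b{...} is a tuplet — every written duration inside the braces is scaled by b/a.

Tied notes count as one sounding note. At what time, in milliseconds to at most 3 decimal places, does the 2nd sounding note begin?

1. 0.0ms @ 0 + 400.0ms (1)
2. 400.0ms @ 1 + 400.0ms (1)

note 2 onset = 1b = 400.0ms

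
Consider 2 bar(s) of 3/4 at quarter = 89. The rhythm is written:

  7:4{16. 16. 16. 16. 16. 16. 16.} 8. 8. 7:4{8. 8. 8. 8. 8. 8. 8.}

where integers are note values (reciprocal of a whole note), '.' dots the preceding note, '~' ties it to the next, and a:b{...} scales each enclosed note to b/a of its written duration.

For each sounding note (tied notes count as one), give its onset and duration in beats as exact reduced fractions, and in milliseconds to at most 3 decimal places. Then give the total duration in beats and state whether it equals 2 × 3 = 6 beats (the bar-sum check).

1) 0.0ms=0b +144.462ms=3/14b
2) 144.462ms=3/14b +144.462ms=3/14b
3) 288.925ms=3/7b +144.462ms=3/14b
4) 433.387ms=9/14b +144.462ms=3/14b
5) 577.849ms=6/7b +144.462ms=3/14b
6) 722.311ms=15/14b +144.462ms=3/14b
7) 866.774ms=9/7b +144.462ms=3/14b
8) 1011.236ms=3/2b +505.618ms=3/4b
9) 1516.854ms=9/4b +505.618ms=3/4b
10) 2022.472ms=3b +288.925ms=3/7b
11) 2311.396ms=24/7b +288.925ms=3/7b
12) 2600.321ms=27/7b +288.925ms=3/7b
13) 2889.246ms=30/7b +288.925ms=3/7b
14) 3178.17ms=33/7b +288.925ms=3/7b
15) 3467.095ms=36/7b +288.925ms=3/7b
16) 3756.019ms=39/7b +288.925ms=3/7b
Σ=6b of 6 (89bpm 3/4) — PASS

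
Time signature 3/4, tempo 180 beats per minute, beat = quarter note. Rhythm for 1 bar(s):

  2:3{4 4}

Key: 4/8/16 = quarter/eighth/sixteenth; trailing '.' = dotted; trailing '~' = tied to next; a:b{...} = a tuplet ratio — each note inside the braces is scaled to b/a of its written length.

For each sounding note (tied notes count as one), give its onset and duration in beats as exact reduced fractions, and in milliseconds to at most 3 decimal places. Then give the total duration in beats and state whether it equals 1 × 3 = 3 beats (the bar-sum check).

1) 0.0ms=0b +500.0ms=3/2b
2) 500.0ms=3/2b +500.0ms=3/2b
Σ=3b of 3 (180bpm 3/4) — PASS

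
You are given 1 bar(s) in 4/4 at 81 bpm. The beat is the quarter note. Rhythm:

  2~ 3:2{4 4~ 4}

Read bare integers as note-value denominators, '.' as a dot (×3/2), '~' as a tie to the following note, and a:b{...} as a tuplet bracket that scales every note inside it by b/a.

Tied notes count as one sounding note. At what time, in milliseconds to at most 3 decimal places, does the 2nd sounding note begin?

note 2 onset = 8/3b = 1975.309ms

1. 0.0ms @ 0 + 1975.309ms (8/3)
2. 1975.309ms @ 8/3 + 987.654ms (4/3)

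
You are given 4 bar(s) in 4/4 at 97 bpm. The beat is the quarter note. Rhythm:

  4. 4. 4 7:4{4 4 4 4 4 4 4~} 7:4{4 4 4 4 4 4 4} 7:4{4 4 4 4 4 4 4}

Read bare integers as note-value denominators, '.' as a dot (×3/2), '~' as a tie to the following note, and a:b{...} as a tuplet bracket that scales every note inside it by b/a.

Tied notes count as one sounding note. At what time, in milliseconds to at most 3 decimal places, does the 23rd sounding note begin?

1. 0.0ms @ 0 + 927.835ms (3/2)
2. 927.835ms @ 3/2 + 927.835ms (3/2)
3. 1855.67ms @ 3 + 618.557ms (1)
4. 2474.227ms @ 4 + 353.461ms (4/7)
5. 2827.688ms @ 32/7 + 353.461ms (4/7)
6. 3181.149ms @ 36/7 + 353.461ms (4/7)
7. 3534.61ms @ 40/7 + 353.461ms (4/7)
8. 3888.071ms @ 44/7 + 353.461ms (4/7)
9. 4241.532ms @ 48/7 + 353.461ms (4/7)
10. 4594.993ms @ 52/7 + 706.922ms (8/7)
11. 5301.915ms @ 60/7 + 353.461ms (4/7)
12. 5655.376ms @ 64/7 + 353.461ms (4/7)
13. 6008.837ms @ 68/7 + 353.461ms (4/7)
14. 6362.297ms @ 72/7 + 353.461ms (4/7)
15. 6715.758ms @ 76/7 + 353.461ms (4/7)
16. 7069.219ms @ 80/7 + 353.461ms (4/7)
17. 7422.68ms @ 12 + 353.461ms (4/7)
18. 7776.141ms @ 88/7 + 353.461ms (4/7)
19. 8129.602ms @ 92/7 + 353.461ms (4/7)
20. 8483.063ms @ 96/7 + 353.461ms (4/7)
21. 8836.524ms @ 100/7 + 353.461ms (4/7)
22. 9189.985ms @ 104/7 + 353.461ms (4/7)
23. 9543.446ms @ 108/7 + 353.461ms (4/7)

note 23 onset = 108/7b = 9543.446ms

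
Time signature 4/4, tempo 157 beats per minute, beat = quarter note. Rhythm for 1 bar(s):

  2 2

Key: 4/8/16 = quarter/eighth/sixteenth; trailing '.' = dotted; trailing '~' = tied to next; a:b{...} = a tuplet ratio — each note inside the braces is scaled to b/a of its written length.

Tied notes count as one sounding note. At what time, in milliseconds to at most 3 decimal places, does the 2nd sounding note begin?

note 2 onset = 2b = 764.331ms

1. 0.0ms @ 0 + 764.331ms (2)
2. 764.331ms @ 2 + 764.331ms (2)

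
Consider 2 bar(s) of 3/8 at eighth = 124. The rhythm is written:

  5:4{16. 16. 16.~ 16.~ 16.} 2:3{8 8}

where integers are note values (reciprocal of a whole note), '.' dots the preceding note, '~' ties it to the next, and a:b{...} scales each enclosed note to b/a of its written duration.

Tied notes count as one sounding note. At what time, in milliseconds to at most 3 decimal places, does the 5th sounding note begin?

1. 0.0ms @ 0 + 290.323ms (3/5)
2. 290.323ms @ 3/5 + 290.323ms (3/5)
3. 580.645ms @ 6/5 + 870.968ms (9/5)
4. 1451.613ms @ 3 + 725.806ms (3/2)
5. 2177.419ms @ 9/2 + 725.806ms (3/2)

note 5 onset = 9/2b = 2177.419ms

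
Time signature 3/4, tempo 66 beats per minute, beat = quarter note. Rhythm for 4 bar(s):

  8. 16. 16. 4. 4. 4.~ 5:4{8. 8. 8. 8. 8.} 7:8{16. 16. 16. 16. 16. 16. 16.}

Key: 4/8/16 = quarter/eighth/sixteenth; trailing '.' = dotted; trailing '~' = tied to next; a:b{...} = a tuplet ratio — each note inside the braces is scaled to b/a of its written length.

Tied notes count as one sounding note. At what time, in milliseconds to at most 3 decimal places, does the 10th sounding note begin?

1. 0.0ms @ 0 + 681.818ms (3/4)
2. 681.818ms @ 3/4 + 340.909ms (3/8)
3. 1022.727ms @ 9/8 + 340.909ms (3/8)
4. 1363.636ms @ 3/2 + 1363.636ms (3/2)
5. 2727.273ms @ 3 + 1363.636ms (3/2)
6. 4090.909ms @ 9/2 + 1909.091ms (21/10)
7. 6000.0ms @ 33/5 + 545.455ms (3/5)
8. 6545.455ms @ 36/5 + 545.455ms (3/5)
9. 7090.909ms @ 39/5 + 545.455ms (3/5)
10. 7636.364ms @ 42/5 + 545.455ms (3/5)
11. 8181.818ms @ 9 + 389.61ms (3/7)
12. 8571.429ms @ 66/7 + 389.61ms (3/7)
13. 8961.039ms @ 69/7 + 389.61ms (3/7)
14. 9350.649ms @ 72/7 + 389.61ms (3/7)
15. 9740.26ms @ 75/7 + 389.61ms (3/7)
16. 10129.87ms @ 78/7 + 389.61ms (3/7)
17. 10519.481ms @ 81/7 + 389.61ms (3/7)

note 10 onset = 42/5b = 7636.364ms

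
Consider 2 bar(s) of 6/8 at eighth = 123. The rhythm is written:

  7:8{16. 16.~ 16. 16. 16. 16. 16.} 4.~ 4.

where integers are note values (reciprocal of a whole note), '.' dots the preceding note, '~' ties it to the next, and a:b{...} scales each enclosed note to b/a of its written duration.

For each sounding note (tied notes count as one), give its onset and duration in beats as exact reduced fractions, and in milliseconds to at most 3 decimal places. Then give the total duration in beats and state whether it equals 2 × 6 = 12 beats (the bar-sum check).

1) 0.0ms=0b +418.118ms=6/7b
2) 418.118ms=6/7b +836.237ms=12/7b
3) 1254.355ms=18/7b +418.118ms=6/7b
4) 1672.474ms=24/7b +418.118ms=6/7b
5) 2090.592ms=30/7b +418.118ms=6/7b
6) 2508.711ms=36/7b +418.118ms=6/7b
7) 2926.829ms=6b +2926.829ms=6b
Σ=12b of 12 (123bpm 6/8) — PASS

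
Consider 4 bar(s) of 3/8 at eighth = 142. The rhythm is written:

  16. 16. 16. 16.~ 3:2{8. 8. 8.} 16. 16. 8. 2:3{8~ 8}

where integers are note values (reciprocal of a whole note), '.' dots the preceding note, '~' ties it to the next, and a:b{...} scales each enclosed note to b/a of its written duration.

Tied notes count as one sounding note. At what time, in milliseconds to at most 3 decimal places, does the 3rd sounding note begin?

note 3 onset = 3/2b = 633.803ms

1. 0.0ms @ 0 + 316.901ms (3/4)
2. 316.901ms @ 3/4 + 316.901ms (3/4)
3. 633.803ms @ 3/2 + 316.901ms (3/4)
4. 950.704ms @ 9/4 + 739.437ms (7/4)
5. 1690.141ms @ 4 + 422.535ms (1)
6. 2112.676ms @ 5 + 422.535ms (1)
7. 2535.211ms @ 6 + 316.901ms (3/4)
8. 2852.113ms @ 27/4 + 316.901ms (3/4)
9. 3169.014ms @ 15/2 + 633.803ms (3/2)
10. 3802.817ms @ 9 + 1267.606ms (3)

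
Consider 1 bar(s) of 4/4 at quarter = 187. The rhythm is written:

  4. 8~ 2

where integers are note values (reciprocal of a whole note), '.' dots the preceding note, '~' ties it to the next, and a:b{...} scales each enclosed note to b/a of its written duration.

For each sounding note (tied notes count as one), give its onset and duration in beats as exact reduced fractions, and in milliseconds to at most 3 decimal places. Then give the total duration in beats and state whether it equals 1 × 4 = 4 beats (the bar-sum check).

1) 0.0ms=0b +481.283ms=3/2b
2) 481.283ms=3/2b +802.139ms=5/2b
Σ=4b of 4 (187bpm 4/4) — PASS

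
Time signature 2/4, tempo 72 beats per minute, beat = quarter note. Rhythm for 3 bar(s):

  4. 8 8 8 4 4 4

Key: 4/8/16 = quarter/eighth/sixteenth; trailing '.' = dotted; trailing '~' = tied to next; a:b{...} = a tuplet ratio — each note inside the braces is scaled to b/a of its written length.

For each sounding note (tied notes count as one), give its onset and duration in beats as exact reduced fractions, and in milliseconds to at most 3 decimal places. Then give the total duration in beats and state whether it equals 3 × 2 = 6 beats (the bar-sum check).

1) 0.0ms=0b +1250.0ms=3/2b
2) 1250.0ms=3/2b +416.667ms=1/2b
3) 1666.667ms=2b +416.667ms=1/2b
4) 2083.333ms=5/2b +416.667ms=1/2b
5) 2500.0ms=3b +833.333ms=1b
6) 3333.333ms=4b +833.333ms=1b
7) 4166.667ms=5b +833.333ms=1b
Σ=6b of 6 (72bpm 2/4) — PASS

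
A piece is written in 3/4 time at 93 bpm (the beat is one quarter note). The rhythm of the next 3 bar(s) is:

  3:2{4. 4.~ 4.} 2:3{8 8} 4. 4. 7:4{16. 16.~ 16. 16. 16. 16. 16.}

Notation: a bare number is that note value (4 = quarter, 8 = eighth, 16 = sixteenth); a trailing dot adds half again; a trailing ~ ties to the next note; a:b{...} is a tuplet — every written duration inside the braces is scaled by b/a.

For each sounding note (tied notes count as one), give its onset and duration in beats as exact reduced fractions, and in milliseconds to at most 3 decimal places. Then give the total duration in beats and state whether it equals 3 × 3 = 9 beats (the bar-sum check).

1) 0.0ms=0b +645.161ms=1b
2) 645.161ms=1b +1290.323ms=2b
3) 1935.484ms=3b +483.871ms=3/4b
4) 2419.355ms=15/4b +483.871ms=3/4b
5) 2903.226ms=9/2b +967.742ms=3/2b
6) 3870.968ms=6b +967.742ms=3/2b
7) 4838.71ms=15/2b +138.249ms=3/14b
8) 4976.959ms=54/7b +276.498ms=3/7b
9) 5253.456ms=57/7b +138.249ms=3/14b
10) 5391.705ms=117/14b +138.249ms=3/14b
11) 5529.954ms=60/7b +138.249ms=3/14b
12) 5668.203ms=123/14b +138.249ms=3/14b
Σ=9b of 9 (93bpm 3/4) — PASS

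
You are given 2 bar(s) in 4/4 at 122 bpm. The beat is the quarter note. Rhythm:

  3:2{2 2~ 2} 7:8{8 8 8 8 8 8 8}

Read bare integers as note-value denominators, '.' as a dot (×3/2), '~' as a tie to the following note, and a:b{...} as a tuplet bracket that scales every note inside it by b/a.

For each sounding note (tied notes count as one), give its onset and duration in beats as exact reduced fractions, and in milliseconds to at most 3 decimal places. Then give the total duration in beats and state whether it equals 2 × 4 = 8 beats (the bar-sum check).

1) 0.0ms=0b +655.738ms=4/3b
2) 655.738ms=4/3b +1311.475ms=8/3b
3) 1967.213ms=4b +281.03ms=4/7b
4) 2248.244ms=32/7b +281.03ms=4/7b
5) 2529.274ms=36/7b +281.03ms=4/7b
6) 2810.304ms=40/7b +281.03ms=4/7b
7) 3091.335ms=44/7b +281.03ms=4/7b
8) 3372.365ms=48/7b +281.03ms=4/7b
9) 3653.396ms=52/7b +281.03ms=4/7b
Σ=8b of 8 (122bpm 4/4) — PASS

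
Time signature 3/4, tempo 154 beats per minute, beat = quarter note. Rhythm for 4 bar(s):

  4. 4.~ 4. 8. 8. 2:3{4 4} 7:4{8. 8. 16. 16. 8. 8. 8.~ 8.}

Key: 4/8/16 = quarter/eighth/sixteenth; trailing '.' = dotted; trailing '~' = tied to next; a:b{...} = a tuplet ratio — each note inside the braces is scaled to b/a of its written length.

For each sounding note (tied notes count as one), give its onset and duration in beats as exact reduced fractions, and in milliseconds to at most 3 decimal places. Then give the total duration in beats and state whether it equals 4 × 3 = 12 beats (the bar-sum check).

1) 0.0ms=0b +584.416ms=3/2b
2) 584.416ms=3/2b +1168.831ms=3b
3) 1753.247ms=9/2b +292.208ms=3/4b
4) 2045.455ms=21/4b +292.208ms=3/4b
5) 2337.662ms=6b +584.416ms=3/2b
6) 2922.078ms=15/2b +584.416ms=3/2b
7) 3506.494ms=9b +166.976ms=3/7b
8) 3673.469ms=66/7b +166.976ms=3/7b
9) 3840.445ms=69/7b +83.488ms=3/14b
10) 3923.933ms=141/14b +83.488ms=3/14b
11) 4007.421ms=72/7b +166.976ms=3/7b
12) 4174.397ms=75/7b +166.976ms=3/7b
13) 4341.373ms=78/7b +333.952ms=6/7b
Σ=12b of 12 (154bpm 3/4) — PASS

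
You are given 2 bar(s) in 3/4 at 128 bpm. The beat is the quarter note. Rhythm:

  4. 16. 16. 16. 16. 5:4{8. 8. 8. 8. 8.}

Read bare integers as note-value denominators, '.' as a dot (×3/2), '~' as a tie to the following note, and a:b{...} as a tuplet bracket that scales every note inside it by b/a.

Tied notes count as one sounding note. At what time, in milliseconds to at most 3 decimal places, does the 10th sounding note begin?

1. 0.0ms @ 0 + 703.125ms (3/2)
2. 703.125ms @ 3/2 + 175.781ms (3/8)
3. 878.906ms @ 15/8 + 175.781ms (3/8)
4. 1054.688ms @ 9/4 + 175.781ms (3/8)
5. 1230.469ms @ 21/8 + 175.781ms (3/8)
6. 1406.25ms @ 3 + 281.25ms (3/5)
7. 1687.5ms @ 18/5 + 281.25ms (3/5)
8. 1968.75ms @ 21/5 + 281.25ms (3/5)
9. 2250.0ms @ 24/5 + 281.25ms (3/5)
10. 2531.25ms @ 27/5 + 281.25ms (3/5)

note 10 onset = 27/5b = 2531.25ms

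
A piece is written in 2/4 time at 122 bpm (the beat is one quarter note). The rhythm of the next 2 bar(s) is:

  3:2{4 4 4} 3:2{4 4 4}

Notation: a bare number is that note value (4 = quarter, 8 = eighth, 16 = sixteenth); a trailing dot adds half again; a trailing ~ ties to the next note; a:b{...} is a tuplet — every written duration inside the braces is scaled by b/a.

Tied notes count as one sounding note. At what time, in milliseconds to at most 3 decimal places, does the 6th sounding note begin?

note 6 onset = 10/3b = 1639.344ms

1. 0.0ms @ 0 + 327.869ms (2/3)
2. 327.869ms @ 2/3 + 327.869ms (2/3)
3. 655.738ms @ 4/3 + 327.869ms (2/3)
4. 983.607ms @ 2 + 327.869ms (2/3)
5. 1311.475ms @ 8/3 + 327.869ms (2/3)
6. 1639.344ms @ 10/3 + 327.869ms (2/3)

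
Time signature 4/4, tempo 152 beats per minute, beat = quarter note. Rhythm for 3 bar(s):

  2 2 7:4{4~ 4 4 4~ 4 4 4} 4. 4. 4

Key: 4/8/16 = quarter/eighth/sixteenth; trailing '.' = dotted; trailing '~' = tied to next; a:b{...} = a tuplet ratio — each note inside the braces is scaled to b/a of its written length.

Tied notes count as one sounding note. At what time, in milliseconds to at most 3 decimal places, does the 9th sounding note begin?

note 9 onset = 19/2b = 3750.0ms

1. 0.0ms @ 0 + 789.474ms (2)
2. 789.474ms @ 2 + 789.474ms (2)
3. 1578.947ms @ 4 + 451.128ms (8/7)
4. 2030.075ms @ 36/7 + 225.564ms (4/7)
5. 2255.639ms @ 40/7 + 451.128ms (8/7)
6. 2706.767ms @ 48/7 + 225.564ms (4/7)
7. 2932.331ms @ 52/7 + 225.564ms (4/7)
8. 3157.895ms @ 8 + 592.105ms (3/2)
9. 3750.0ms @ 19/2 + 592.105ms (3/2)
10. 4342.105ms @ 11 + 394.737ms (1)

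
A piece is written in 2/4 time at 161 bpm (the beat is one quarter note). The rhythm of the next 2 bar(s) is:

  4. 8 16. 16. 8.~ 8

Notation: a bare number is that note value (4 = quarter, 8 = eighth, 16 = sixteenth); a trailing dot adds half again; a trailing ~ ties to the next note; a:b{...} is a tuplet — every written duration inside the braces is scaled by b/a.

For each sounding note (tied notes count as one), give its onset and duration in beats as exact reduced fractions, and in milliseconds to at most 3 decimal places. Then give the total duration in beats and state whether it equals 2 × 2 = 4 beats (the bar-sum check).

1) 0.0ms=0b +559.006ms=3/2b
2) 559.006ms=3/2b +186.335ms=1/2b
3) 745.342ms=2b +139.752ms=3/8b
4) 885.093ms=19/8b +139.752ms=3/8b
5) 1024.845ms=11/4b +465.839ms=5/4b
Σ=4b of 4 (161bpm 2/4) — PASS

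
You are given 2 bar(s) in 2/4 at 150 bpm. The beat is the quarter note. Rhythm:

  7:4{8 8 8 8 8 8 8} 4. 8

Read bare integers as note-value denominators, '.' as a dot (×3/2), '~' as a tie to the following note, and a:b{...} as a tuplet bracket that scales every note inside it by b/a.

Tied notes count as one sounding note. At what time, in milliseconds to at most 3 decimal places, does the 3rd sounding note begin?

1. 0.0ms @ 0 + 114.286ms (2/7)
2. 114.286ms @ 2/7 + 114.286ms (2/7)
3. 228.571ms @ 4/7 + 114.286ms (2/7)
4. 342.857ms @ 6/7 + 114.286ms (2/7)
5. 457.143ms @ 8/7 + 114.286ms (2/7)
6. 571.429ms @ 10/7 + 114.286ms (2/7)
7. 685.714ms @ 12/7 + 114.286ms (2/7)
8. 800.0ms @ 2 + 600.0ms (3/2)
9. 1400.0ms @ 7/2 + 200.0ms (1/2)

note 3 onset = 4/7b = 228.571ms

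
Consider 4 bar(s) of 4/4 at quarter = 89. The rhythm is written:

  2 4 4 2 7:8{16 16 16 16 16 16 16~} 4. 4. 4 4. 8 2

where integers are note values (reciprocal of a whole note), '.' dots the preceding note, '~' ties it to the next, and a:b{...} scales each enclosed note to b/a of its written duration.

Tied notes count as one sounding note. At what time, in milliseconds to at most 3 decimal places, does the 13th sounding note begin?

note 13 onset = 11b = 7415.73ms

1. 0.0ms @ 0 + 1348.315ms (2)
2. 1348.315ms @ 2 + 674.157ms (1)
3. 2022.472ms @ 3 + 674.157ms (1)
4. 2696.629ms @ 4 + 1348.315ms (2)
5. 4044.944ms @ 6 + 192.616ms (2/7)
6. 4237.56ms @ 44/7 + 192.616ms (2/7)
7. 4430.177ms @ 46/7 + 192.616ms (2/7)
8. 4622.793ms @ 48/7 + 192.616ms (2/7)
9. 4815.409ms @ 50/7 + 192.616ms (2/7)
10. 5008.026ms @ 52/7 + 192.616ms (2/7)
11. 5200.642ms @ 54/7 + 1203.852ms (25/14)
12. 6404.494ms @ 19/2 + 1011.236ms (3/2)
13. 7415.73ms @ 11 + 674.157ms (1)
14. 8089.888ms @ 12 + 1011.236ms (3/2)
15. 9101.124ms @ 27/2 + 337.079ms (1/2)
16. 9438.202ms @ 14 + 1348.315ms (2)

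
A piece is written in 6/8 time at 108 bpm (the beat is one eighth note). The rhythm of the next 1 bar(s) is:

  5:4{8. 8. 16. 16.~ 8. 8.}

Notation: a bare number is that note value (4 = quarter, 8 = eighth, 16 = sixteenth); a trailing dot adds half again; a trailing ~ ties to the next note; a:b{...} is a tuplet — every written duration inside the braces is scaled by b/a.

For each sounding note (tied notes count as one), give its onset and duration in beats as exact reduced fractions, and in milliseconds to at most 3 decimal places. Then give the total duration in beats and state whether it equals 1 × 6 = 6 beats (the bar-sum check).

1) 0.0ms=0b +666.667ms=6/5b
2) 666.667ms=6/5b +666.667ms=6/5b
3) 1333.333ms=12/5b +333.333ms=3/5b
4) 1666.667ms=3b +1000.0ms=9/5b
5) 2666.667ms=24/5b +666.667ms=6/5b
Σ=6b of 6 (108bpm 6/8) — PASS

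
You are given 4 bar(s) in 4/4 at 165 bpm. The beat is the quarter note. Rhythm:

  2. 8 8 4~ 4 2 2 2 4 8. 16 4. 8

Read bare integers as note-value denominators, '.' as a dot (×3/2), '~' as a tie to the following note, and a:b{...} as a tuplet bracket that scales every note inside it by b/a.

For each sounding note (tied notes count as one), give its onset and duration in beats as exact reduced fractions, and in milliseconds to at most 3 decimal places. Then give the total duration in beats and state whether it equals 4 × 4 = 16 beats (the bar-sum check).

1) 0.0ms=0b +1090.909ms=3b
2) 1090.909ms=3b +181.818ms=1/2b
3) 1272.727ms=7/2b +181.818ms=1/2b
4) 1454.545ms=4b +727.273ms=2b
5) 2181.818ms=6b +727.273ms=2b
6) 2909.091ms=8b +727.273ms=2b
7) 3636.364ms=10b +727.273ms=2b
8) 4363.636ms=12b +363.636ms=1b
9) 4727.273ms=13b +272.727ms=3/4b
10) 5000.0ms=55/4b +90.909ms=1/4b
11) 5090.909ms=14b +545.455ms=3/2b
12) 5636.364ms=31/2b +181.818ms=1/2b
Σ=16b of 16 (165bpm 4/4) — PASS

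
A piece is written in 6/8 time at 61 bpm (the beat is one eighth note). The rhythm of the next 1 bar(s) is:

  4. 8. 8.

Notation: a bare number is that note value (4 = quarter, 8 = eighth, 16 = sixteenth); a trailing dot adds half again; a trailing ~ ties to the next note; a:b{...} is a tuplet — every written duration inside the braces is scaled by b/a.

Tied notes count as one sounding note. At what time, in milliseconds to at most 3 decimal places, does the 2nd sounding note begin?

note 2 onset = 3b = 2950.82ms

1. 0.0ms @ 0 + 2950.82ms (3)
2. 2950.82ms @ 3 + 1475.41ms (3/2)
3. 4426.23ms @ 9/2 + 1475.41ms (3/2)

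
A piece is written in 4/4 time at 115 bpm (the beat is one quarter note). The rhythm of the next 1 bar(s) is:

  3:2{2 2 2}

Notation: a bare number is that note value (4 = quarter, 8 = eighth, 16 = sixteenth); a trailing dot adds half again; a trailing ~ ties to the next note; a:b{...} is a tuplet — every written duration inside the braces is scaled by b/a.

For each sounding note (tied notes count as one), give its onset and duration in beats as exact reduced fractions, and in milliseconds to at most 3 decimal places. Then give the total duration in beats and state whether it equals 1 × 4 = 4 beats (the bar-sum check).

1) 0.0ms=0b +695.652ms=4/3b
2) 695.652ms=4/3b +695.652ms=4/3b
3) 1391.304ms=8/3b +695.652ms=4/3b
Σ=4b of 4 (115bpm 4/4) — PASS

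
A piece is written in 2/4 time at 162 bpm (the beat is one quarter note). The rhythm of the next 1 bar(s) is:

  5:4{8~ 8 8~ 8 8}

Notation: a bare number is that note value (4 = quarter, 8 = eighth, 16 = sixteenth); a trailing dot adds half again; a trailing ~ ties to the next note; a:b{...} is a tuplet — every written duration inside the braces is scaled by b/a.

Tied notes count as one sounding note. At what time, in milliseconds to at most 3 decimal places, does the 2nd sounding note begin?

1. 0.0ms @ 0 + 296.296ms (4/5)
2. 296.296ms @ 4/5 + 296.296ms (4/5)
3. 592.593ms @ 8/5 + 148.148ms (2/5)

note 2 onset = 4/5b = 296.296ms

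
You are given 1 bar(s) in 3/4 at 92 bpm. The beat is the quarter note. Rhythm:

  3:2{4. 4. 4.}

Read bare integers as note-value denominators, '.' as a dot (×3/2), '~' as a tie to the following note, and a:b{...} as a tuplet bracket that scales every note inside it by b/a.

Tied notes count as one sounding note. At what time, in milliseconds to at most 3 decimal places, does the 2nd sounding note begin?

1. 0.0ms @ 0 + 652.174ms (1)
2. 652.174ms @ 1 + 652.174ms (1)
3. 1304.348ms @ 2 + 652.174ms (1)

note 2 onset = 1b = 652.174ms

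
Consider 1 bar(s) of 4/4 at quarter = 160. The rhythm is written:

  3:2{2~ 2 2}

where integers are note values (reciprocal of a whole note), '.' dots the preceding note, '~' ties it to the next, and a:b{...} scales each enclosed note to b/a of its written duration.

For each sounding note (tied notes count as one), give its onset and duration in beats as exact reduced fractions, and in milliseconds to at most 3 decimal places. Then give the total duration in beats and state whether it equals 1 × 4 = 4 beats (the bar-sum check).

1) 0.0ms=0b +1000.0ms=8/3b
2) 1000.0ms=8/3b +500.0ms=4/3b
Σ=4b of 4 (160bpm 4/4) — PASS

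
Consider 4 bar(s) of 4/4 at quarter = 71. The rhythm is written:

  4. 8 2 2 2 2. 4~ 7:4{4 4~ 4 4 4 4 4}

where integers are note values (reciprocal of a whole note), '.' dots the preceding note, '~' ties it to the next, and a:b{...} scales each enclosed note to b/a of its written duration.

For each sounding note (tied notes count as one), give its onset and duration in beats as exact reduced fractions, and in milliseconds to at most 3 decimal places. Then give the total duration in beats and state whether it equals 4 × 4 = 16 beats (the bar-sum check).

1) 0.0ms=0b +1267.606ms=3/2b
2) 1267.606ms=3/2b +422.535ms=1/2b
3) 1690.141ms=2b +1690.141ms=2b
4) 3380.282ms=4b +1690.141ms=2b
5) 5070.423ms=6b +1690.141ms=2b
6) 6760.563ms=8b +2535.211ms=3b
7) 9295.775ms=11b +1327.968ms=11/7b
8) 10623.742ms=88/7b +965.795ms=8/7b
9) 11589.537ms=96/7b +482.897ms=4/7b
10) 12072.435ms=100/7b +482.897ms=4/7b
11) 12555.332ms=104/7b +482.897ms=4/7b
12) 13038.229ms=108/7b +482.897ms=4/7b
Σ=16b of 16 (71bpm 4/4) — PASS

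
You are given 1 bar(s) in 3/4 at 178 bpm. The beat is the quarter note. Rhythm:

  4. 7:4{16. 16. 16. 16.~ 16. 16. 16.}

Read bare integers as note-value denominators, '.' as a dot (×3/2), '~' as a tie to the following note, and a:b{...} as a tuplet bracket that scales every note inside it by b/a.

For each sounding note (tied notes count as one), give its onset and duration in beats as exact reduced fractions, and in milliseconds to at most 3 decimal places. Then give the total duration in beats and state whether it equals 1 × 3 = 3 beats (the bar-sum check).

1) 0.0ms=0b +505.618ms=3/2b
2) 505.618ms=3/2b +72.231ms=3/14b
3) 577.849ms=12/7b +72.231ms=3/14b
4) 650.08ms=27/14b +72.231ms=3/14b
5) 722.311ms=15/7b +144.462ms=3/7b
6) 866.774ms=18/7b +72.231ms=3/14b
7) 939.005ms=39/14b +72.231ms=3/14b
Σ=3b of 3 (178bpm 3/4) — PASS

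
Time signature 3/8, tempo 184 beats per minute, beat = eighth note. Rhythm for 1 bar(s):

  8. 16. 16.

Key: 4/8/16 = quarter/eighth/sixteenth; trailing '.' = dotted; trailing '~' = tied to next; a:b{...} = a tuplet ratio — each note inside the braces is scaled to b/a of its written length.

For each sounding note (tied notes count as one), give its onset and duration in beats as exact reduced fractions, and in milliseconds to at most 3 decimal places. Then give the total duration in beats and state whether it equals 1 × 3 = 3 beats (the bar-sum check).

1) 0.0ms=0b +489.13ms=3/2b
2) 489.13ms=3/2b +244.565ms=3/4b
3) 733.696ms=9/4b +244.565ms=3/4b
Σ=3b of 3 (184bpm 3/8) — PASS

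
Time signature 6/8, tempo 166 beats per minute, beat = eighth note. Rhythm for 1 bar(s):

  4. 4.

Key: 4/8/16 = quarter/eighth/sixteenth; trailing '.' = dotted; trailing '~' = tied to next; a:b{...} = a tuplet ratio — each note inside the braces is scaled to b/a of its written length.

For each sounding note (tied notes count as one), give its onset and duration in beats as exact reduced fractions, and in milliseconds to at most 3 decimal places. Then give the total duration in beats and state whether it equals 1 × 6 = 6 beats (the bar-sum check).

1) 0.0ms=0b +1084.337ms=3b
2) 1084.337ms=3b +1084.337ms=3b
Σ=6b of 6 (166bpm 6/8) — PASS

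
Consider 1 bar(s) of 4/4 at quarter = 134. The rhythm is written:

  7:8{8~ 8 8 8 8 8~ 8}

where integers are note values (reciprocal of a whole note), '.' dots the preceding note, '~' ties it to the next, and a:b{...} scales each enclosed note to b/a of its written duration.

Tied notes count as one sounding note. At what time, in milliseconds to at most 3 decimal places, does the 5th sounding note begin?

note 5 onset = 20/7b = 1279.318ms

1. 0.0ms @ 0 + 511.727ms (8/7)
2. 511.727ms @ 8/7 + 255.864ms (4/7)
3. 767.591ms @ 12/7 + 255.864ms (4/7)
4. 1023.454ms @ 16/7 + 255.864ms (4/7)
5. 1279.318ms @ 20/7 + 511.727ms (8/7)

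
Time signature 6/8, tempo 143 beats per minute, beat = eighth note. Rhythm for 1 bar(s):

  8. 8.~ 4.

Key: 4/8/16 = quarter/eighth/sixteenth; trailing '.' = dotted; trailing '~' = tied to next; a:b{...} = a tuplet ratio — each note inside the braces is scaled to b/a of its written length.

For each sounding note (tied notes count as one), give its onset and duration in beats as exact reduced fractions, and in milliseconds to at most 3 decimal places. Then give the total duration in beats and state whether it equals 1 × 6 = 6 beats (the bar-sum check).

1) 0.0ms=0b +629.371ms=3/2b
2) 629.371ms=3/2b +1888.112ms=9/2b
Σ=6b of 6 (143bpm 6/8) — PASS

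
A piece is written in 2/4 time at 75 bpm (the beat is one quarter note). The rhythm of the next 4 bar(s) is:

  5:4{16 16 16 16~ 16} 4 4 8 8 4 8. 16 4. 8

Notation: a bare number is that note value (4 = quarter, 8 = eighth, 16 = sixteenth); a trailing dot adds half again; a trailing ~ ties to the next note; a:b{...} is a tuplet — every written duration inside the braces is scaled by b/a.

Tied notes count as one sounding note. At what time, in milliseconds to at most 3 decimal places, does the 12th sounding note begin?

note 12 onset = 6b = 4800.0ms

1. 0.0ms @ 0 + 160.0ms (1/5)
2. 160.0ms @ 1/5 + 160.0ms (1/5)
3. 320.0ms @ 2/5 + 160.0ms (1/5)
4. 480.0ms @ 3/5 + 320.0ms (2/5)
5. 800.0ms @ 1 + 800.0ms (1)
6. 1600.0ms @ 2 + 800.0ms (1)
7. 2400.0ms @ 3 + 400.0ms (1/2)
8. 2800.0ms @ 7/2 + 400.0ms (1/2)
9. 3200.0ms @ 4 + 800.0ms (1)
10. 4000.0ms @ 5 + 600.0ms (3/4)
11. 4600.0ms @ 23/4 + 200.0ms (1/4)
12. 4800.0ms @ 6 + 1200.0ms (3/2)
13. 6000.0ms @ 15/2 + 400.0ms (1/2)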